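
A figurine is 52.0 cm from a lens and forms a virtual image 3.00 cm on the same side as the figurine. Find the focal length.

Virtual image ⇒ d_i = −3.00 cm.
1/f = 1/d_o + 1/d_i = 1/(52.0) + 1/(-3.00) = -0.3141, so f = -3.18 cm.
Since f is negative, the lens is diverging.

f = -3.18 cm (diverging)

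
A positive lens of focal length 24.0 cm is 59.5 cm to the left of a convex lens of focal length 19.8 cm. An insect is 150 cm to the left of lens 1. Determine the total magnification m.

m = +0.339

Lens 1: 1/d_i1 = 1/(24.0) − 1/(150) = 0.03500, so d_i1 = 28.57 cm; m₁ = −d_i1/d_o1 = -0.1905.
d_o2 = 59.5 − (28.57) = 30.93 cm.
Lens 2: 1/d_i2 = 1/(19.8) − 1/(30.93) = 0.01817, so d_i2 = 55.02 cm; m₂ = −d_i2/d_o2 = -1.779.
m = m₁·m₂ = (-0.1905)(-1.779) = +0.339.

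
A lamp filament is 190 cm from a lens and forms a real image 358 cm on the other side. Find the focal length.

f = 124 cm (converging)

Real image ⇒ d_i = +358 cm.
1/f = 1/d_o + 1/d_i = 1/(190) + 1/(358) = 0.008056, so f = 124 cm.
Since f is positive, the lens is converging.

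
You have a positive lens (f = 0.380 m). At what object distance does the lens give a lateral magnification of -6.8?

m = −d_i/d_o ⇒ d_i = −m·d_o.
1/f = 1/d_o + 1/d_i = 1/d_o − 1/(m·d_o) = (1 − 1/m)/d_o, so d_o = f(1 − 1/m) = (0.3800)(1 − 1/(-6.8)) = 0.436 m.

0.436 m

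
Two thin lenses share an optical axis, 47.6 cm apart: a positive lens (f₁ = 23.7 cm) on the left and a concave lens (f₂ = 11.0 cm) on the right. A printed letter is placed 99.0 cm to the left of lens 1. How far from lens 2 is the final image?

6.59 cm

Lens 1: 1/d_i1 = 1/f₁ − 1/d_o1 = 1/(23.7) − 1/(99.0) = 0.03209, so d_i1 = 31.16 cm.
The intermediate image is 31.16 cm to the right of lens 1, which is 47.6 − (31.16) = 16.44 cm to the left of lens 2, so d_o2 = +16.44 cm.
Lens 2 is diverging, so f₂ = −11.0 cm.
Lens 2: 1/d_i2 = 1/f₂ − 1/d_o2 = 1/(-11.0) − 1/(16.44) = -0.1517, so d_i2 = -6.59 cm.
The final image is virtual, 6.59 cm to the left of lens 2 (overall magnification ≈ -0.13).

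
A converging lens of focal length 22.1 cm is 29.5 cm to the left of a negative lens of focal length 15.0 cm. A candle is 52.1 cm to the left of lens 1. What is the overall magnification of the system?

Lens 1: 1/d_i1 = 1/(22.1) − 1/(52.1) = 0.02606, so d_i1 = 38.38 cm; m₁ = −d_i1/d_o1 = -0.7367.
d_o2 = 29.5 − (38.38) = -8.880 cm (virtual object).
f₂ = −15.0 cm (diverging).
Lens 2: 1/d_i2 = 1/(-15.0) − 1/(-8.880) = 0.04595, so d_i2 = 21.76 cm; m₂ = −d_i2/d_o2 = +2.451.
m = m₁·m₂ = (-0.7367)(+2.451) = -1.81.

m = -1.81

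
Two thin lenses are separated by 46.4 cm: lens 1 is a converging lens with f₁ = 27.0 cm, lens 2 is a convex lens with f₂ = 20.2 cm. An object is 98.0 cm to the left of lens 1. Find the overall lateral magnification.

Lens 1: 1/d_i1 = 1/(27.0) − 1/(98.0) = 0.02683, so d_i1 = 37.27 cm; m₁ = −d_i1/d_o1 = -0.3803.
d_o2 = 46.4 − (37.27) = 9.130 cm.
Lens 2: 1/d_i2 = 1/(20.2) − 1/(9.130) = -0.06002, so d_i2 = -16.66 cm; m₂ = −d_i2/d_o2 = +1.825.
m = m₁·m₂ = (-0.3803)(+1.825) = -0.694.

m = -0.694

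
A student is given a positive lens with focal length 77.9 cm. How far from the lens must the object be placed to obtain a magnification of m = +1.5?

26.0 cm

m = −d_i/d_o ⇒ d_i = −m·d_o.
1/f = 1/d_o + 1/d_i = 1/d_o − 1/(m·d_o) = (1 − 1/m)/d_o, so d_o = f(1 − 1/m) = (77.90)(1 − 1/(+1.5)) = 26.0 cm.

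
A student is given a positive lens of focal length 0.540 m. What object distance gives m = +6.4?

m = −d_i/d_o ⇒ d_i = −m·d_o.
1/f = 1/d_o + 1/d_i = 1/d_o − 1/(m·d_o) = (1 − 1/m)/d_o, so d_o = f(1 − 1/m) = (0.5400)(1 − 1/(+6.4)) = 0.456 m.

0.456 m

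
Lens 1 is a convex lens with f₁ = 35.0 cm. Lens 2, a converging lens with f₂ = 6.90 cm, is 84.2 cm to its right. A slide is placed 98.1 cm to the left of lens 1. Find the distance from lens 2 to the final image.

Lens 1: 1/d_i1 = 1/f₁ − 1/d_o1 = 1/(35.0) − 1/(98.1) = 0.01838, so d_i1 = 54.41 cm.
The intermediate image is 54.41 cm to the right of lens 1, which is 84.2 − (54.41) = 29.79 cm to the left of lens 2, so d_o2 = +29.79 cm.
Lens 2: 1/d_i2 = 1/f₂ − 1/d_o2 = 1/(6.90) − 1/(29.79) = 0.1114, so d_i2 = 8.98 cm.
The final image is real, 8.98 cm to the right of lens 2 (overall magnification ≈ 0.17).

8.98 cm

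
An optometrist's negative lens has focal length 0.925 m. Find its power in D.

P = -1.08 D

For a negative lens, f = −0.925 m.
P = 1/f = 1/(-0.925 m) = -1.08 D.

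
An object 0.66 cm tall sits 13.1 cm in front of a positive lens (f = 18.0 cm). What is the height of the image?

1/d_i = 1/f − 1/d_o = 1/(18.00) − 1/(13.1) = -0.02078, so d_i = -48.12 cm.
m = −d_i/d_o = +3.673.
|h_i| = |m|·h_o = 3.673 × 0.66 = 2.42 cm. The image is virtual, upright and enlarged, on the same side as the object.

2.42 cm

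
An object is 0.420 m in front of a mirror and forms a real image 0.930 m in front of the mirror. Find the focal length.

f = 0.289 m (concave)

Real image ⇒ d_i = +0.930 m.
1/f = 1/d_o + 1/d_i = 1/(0.420) + 1/(0.930) = 3.456, so f = 0.289 m.
Since f is positive, the mirror is concave.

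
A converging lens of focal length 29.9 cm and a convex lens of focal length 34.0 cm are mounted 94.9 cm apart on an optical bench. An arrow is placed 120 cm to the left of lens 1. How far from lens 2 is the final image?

88.8 cm

Lens 1: 1/d_i1 = 1/f₁ − 1/d_o1 = 1/(29.9) − 1/(120) = 0.02511, so d_i1 = 39.82 cm.
The intermediate image is 39.82 cm to the right of lens 1, which is 94.9 − (39.82) = 55.08 cm to the left of lens 2, so d_o2 = +55.08 cm.
Lens 2: 1/d_i2 = 1/f₂ − 1/d_o2 = 1/(34.0) − 1/(55.08) = 0.01126, so d_i2 = 88.8 cm.
The final image is real, 88.8 cm to the right of lens 2 (overall magnification ≈ 0.54).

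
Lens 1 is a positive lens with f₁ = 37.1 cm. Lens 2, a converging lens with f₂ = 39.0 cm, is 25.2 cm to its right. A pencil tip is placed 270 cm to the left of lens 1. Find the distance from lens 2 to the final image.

Lens 1: 1/d_i1 = 1/f₁ − 1/d_o1 = 1/(37.1) − 1/(270) = 0.02325, so d_i1 = 43.01 cm.
The intermediate image is 43.01 cm to the right of lens 1, which lies 17.81 cm to the right of lens 2 — a virtual object — so d_o2 = −17.81 cm.
Lens 2: 1/d_i2 = 1/f₂ − 1/d_o2 = 1/(39.0) − 1/(-17.81) = 0.08179, so d_i2 = 12.2 cm.
The final image is real, 12.2 cm to the right of lens 2 (overall magnification ≈ -0.11).

12.2 cm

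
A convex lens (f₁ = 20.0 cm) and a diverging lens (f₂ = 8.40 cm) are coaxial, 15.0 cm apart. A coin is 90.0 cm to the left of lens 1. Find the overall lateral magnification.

m = +1.04

Lens 1: 1/d_i1 = 1/(20.0) − 1/(90.0) = 0.03889, so d_i1 = 25.71 cm; m₁ = −d_i1/d_o1 = -0.2857.
d_o2 = 15.0 − (25.71) = -10.71 cm (virtual object).
f₂ = −8.40 cm (diverging).
Lens 2: 1/d_i2 = 1/(-8.40) − 1/(-10.71) = -0.02568, so d_i2 = -38.95 cm; m₂ = −d_i2/d_o2 = -3.636.
m = m₁·m₂ = (-0.2857)(-3.636) = +1.04.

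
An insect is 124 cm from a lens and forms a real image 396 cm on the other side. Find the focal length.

f = 94.4 cm (converging)

Real image ⇒ d_i = +396 cm.
1/f = 1/d_o + 1/d_i = 1/(124) + 1/(396) = 0.01059, so f = 94.4 cm.
Since f is positive, the lens is converging.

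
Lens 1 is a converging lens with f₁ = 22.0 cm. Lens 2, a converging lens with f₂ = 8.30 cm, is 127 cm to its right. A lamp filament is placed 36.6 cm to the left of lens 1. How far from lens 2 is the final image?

9.38 cm

Lens 1: 1/d_i1 = 1/f₁ − 1/d_o1 = 1/(22.0) − 1/(36.6) = 0.01813, so d_i1 = 55.15 cm.
The intermediate image is 55.15 cm to the right of lens 1, which is 127 − (55.15) = 71.85 cm to the left of lens 2, so d_o2 = +71.85 cm.
Lens 2: 1/d_i2 = 1/f₂ − 1/d_o2 = 1/(8.30) − 1/(71.85) = 0.1066, so d_i2 = 9.38 cm.
The final image is real, 9.38 cm to the right of lens 2 (overall magnification ≈ 0.20).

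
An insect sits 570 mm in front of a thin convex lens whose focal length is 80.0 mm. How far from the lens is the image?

Thin-lens equation: 1/s_i = 1/f − 1/s_o = 1/(80.00) − 1/(570) = 0.01250 − 0.001754 = 0.01075, so s_i = 93.1 mm.
The image is real, inverted and reduced, on the far side of the lens.

93.1 mm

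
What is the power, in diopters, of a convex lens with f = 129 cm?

P = +0.775 D

f = 129 cm = 1.29 m.
P = 1/f = 1/(1.29 m) = +0.775 D.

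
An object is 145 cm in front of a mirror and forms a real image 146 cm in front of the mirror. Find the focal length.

f = 72.7 cm (concave)

Real image ⇒ d_i = +146 cm.
1/f = 1/d_o + 1/d_i = 1/(145) + 1/(146) = 0.01375, so f = 72.7 cm.
Since f is positive, the mirror is concave.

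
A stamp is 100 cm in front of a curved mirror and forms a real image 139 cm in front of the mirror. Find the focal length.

Real image ⇒ d_i = +139 cm.
1/f = 1/d_o + 1/d_i = 1/(100) + 1/(139) = 0.01719, so f = 58.2 cm.
Since f is positive, the curved mirror is concave.

f = 58.2 cm (concave)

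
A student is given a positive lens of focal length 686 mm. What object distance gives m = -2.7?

m = −d_i/d_o ⇒ d_i = −m·d_o.
1/f = 1/d_o + 1/d_i = 1/d_o − 1/(m·d_o) = (1 − 1/m)/d_o, so d_o = f(1 − 1/m) = (686.0)(1 − 1/(-2.7)) = 940 mm.

940 mm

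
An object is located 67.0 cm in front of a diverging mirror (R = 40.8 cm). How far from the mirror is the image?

f = R/2 = 40.8/2 = 20.40 cm; for a diverging mirror, f = -20.40 cm.
Mirror equation: 1/q = 1/f − 1/p = 1/(-20.40) − 1/(67.0) = -0.04902 − 0.01493 = -0.06394, so q = -15.6 cm.
The image is virtual, upright and reduced, behind the mirror.

15.6 cm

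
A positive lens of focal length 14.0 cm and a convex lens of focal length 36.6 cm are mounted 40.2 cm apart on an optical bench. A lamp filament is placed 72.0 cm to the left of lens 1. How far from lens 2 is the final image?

60.6 cm

Lens 1: 1/d_i1 = 1/f₁ − 1/d_o1 = 1/(14.0) − 1/(72.0) = 0.05754, so d_i1 = 17.38 cm.
The intermediate image is 17.38 cm to the right of lens 1, which is 40.2 − (17.38) = 22.82 cm to the left of lens 2, so d_o2 = +22.82 cm.
Lens 2: 1/d_i2 = 1/f₂ − 1/d_o2 = 1/(36.6) − 1/(22.82) = -0.01650, so d_i2 = -60.6 cm.
The final image is virtual, 60.6 cm to the left of lens 2 (overall magnification ≈ -0.64).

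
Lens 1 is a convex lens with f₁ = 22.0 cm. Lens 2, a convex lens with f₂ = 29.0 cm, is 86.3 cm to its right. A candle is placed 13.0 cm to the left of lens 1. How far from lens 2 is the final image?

38.4 cm

Lens 1: 1/d_i1 = 1/f₁ − 1/d_o1 = 1/(22.0) − 1/(13.0) = -0.03147, so d_i1 = -31.78 cm.
The intermediate image is 31.78 cm to the left of lens 1 (virtual), which is 86.3 − (-31.78) = 118.1 cm to the left of lens 2, so d_o2 = +118.1 cm.
Lens 2: 1/d_i2 = 1/f₂ − 1/d_o2 = 1/(29.0) − 1/(118.1) = 0.02602, so d_i2 = 38.4 cm.
The final image is real, 38.4 cm to the right of lens 2 (overall magnification ≈ -0.80).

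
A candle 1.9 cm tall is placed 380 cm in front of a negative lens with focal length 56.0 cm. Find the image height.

0.244 cm

For a negative lens, f = -56.0 cm.
1/d_i = 1/f − 1/d_o = 1/(-56.00) − 1/(380) = -0.02049, so d_i = -48.81 cm.
m = −d_i/d_o = +0.1284.
|h_i| = |m|·h_o = 0.1284 × 1.9 = 0.244 cm. The image is virtual, upright and reduced, on the same side as the object.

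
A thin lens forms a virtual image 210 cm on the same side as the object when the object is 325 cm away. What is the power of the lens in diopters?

Virtual image ⇒ d_i = −210 cm.
1/f = 1/d_o + 1/d_i = 1/(325) + 1/(-210) = -0.001685 cm⁻¹.
f = -593.5 cm = -5.935 m, so P = 1/f = -0.168 D.

P = -0.168 D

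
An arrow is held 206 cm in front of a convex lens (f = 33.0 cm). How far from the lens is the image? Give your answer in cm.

39.3 cm

Lens equation: 1/d_i = 1/f − 1/d_o = 1/(33.00) − 1/(206) = 0.03030 − 0.004854 = 0.02545, so d_i = 39.3 cm.
The image is real, inverted and reduced, on the far side of the lens.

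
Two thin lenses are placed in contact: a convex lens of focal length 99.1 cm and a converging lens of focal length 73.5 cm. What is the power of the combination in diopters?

P₁ = 1/f₁ = 1/(0.991 m) = +1.009 D; P₂ = 1/f₂ = 1/(0.735 m) = +1.361 D.
For thin lenses in contact, P = P₁ + P₂ = (+1.009) + (+1.361) = +2.37 D.

P = +2.37 D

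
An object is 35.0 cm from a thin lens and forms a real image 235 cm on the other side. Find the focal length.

f = 30.5 cm (converging)

Real image ⇒ d_i = +235 cm.
1/f = 1/d_o + 1/d_i = 1/(35.0) + 1/(235) = 0.03283, so f = 30.5 cm.
Since f is positive, the thin lens is converging.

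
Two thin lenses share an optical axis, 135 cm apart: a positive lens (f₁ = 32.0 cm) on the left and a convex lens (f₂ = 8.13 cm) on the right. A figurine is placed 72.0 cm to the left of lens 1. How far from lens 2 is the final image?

Lens 1: 1/d_i1 = 1/f₁ − 1/d_o1 = 1/(32.0) − 1/(72.0) = 0.01736, so d_i1 = 57.60 cm.
The intermediate image is 57.60 cm to the right of lens 1, which is 135 − (57.60) = 77.40 cm to the left of lens 2, so d_o2 = +77.40 cm.
Lens 2: 1/d_i2 = 1/f₂ − 1/d_o2 = 1/(8.13) − 1/(77.40) = 0.1101, so d_i2 = 9.08 cm.
The final image is real, 9.08 cm to the right of lens 2 (overall magnification ≈ 0.094).

9.08 cm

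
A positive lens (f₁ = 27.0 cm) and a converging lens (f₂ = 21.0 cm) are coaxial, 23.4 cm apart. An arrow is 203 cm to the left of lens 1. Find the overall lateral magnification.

Lens 1: 1/d_i1 = 1/(27.0) − 1/(203) = 0.03211, so d_i1 = 31.14 cm; m₁ = −d_i1/d_o1 = -0.1534.
d_o2 = 23.4 − (31.14) = -7.740 cm (virtual object).
Lens 2: 1/d_i2 = 1/(21.0) − 1/(-7.740) = 0.1768, so d_i2 = 5.656 cm; m₂ = −d_i2/d_o2 = +0.7307.
m = m₁·m₂ = (-0.1534)(+0.7307) = -0.112.

m = -0.112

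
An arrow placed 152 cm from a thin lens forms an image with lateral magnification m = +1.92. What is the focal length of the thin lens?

f = 317 cm (converging)

m = −d_i/d_o ⇒ d_i = −m·d_o = −(+1.92)·(152) = -291.8 cm.
1/f = 1/d_o + 1/d_i = 1/(152) + 1/(-291.8) = 0.003152, so f = 317 cm.
Since f is positive, the thin lens is converging.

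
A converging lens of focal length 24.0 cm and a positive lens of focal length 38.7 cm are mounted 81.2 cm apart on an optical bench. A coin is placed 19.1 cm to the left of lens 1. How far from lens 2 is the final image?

49.7 cm

Lens 1: 1/d_i1 = 1/f₁ − 1/d_o1 = 1/(24.0) − 1/(19.1) = -0.01069, so d_i1 = -93.55 cm.
The intermediate image is 93.55 cm to the left of lens 1 (virtual), which is 81.2 − (-93.55) = 174.8 cm to the left of lens 2, so d_o2 = +174.8 cm.
Lens 2: 1/d_i2 = 1/f₂ − 1/d_o2 = 1/(38.7) − 1/(174.8) = 0.02012, so d_i2 = 49.7 cm.
The final image is real, 49.7 cm to the right of lens 2 (overall magnification ≈ -1.4).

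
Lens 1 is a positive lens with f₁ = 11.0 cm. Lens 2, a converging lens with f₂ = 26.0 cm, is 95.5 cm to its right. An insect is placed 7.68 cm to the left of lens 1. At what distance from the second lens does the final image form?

Lens 1: 1/d_i1 = 1/f₁ − 1/d_o1 = 1/(11.0) − 1/(7.68) = -0.03930, so d_i1 = -25.45 cm.
The intermediate image is 25.45 cm to the left of lens 1 (virtual), which is 95.5 − (-25.45) = 121.0 cm to the left of lens 2, so d_o2 = +121.0 cm.
Lens 2: 1/d_i2 = 1/f₂ − 1/d_o2 = 1/(26.0) − 1/(121.0) = 0.03020, so d_i2 = 33.1 cm.
The final image is real, 33.1 cm to the right of lens 2 (overall magnification ≈ -0.91).

33.1 cm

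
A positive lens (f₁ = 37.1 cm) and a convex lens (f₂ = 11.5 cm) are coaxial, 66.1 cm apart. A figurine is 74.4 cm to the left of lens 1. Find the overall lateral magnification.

Lens 1: 1/d_i1 = 1/(37.1) − 1/(74.4) = 0.01351, so d_i1 = 74.00 cm; m₁ = −d_i1/d_o1 = -0.9946.
d_o2 = 66.1 − (74.00) = -7.900 cm (virtual object).
Lens 2: 1/d_i2 = 1/(11.5) − 1/(-7.900) = 0.2135, so d_i2 = 4.683 cm; m₂ = −d_i2/d_o2 = +0.5928.
m = m₁·m₂ = (-0.9946)(+0.5928) = -0.590.

m = -0.590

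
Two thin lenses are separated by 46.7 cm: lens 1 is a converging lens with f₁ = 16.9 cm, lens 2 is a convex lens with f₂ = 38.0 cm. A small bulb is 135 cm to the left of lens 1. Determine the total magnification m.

Lens 1: 1/d_i1 = 1/(16.9) − 1/(135) = 0.05176, so d_i1 = 19.32 cm; m₁ = −d_i1/d_o1 = -0.1431.
d_o2 = 46.7 − (19.32) = 27.38 cm.
Lens 2: 1/d_i2 = 1/(38.0) − 1/(27.38) = -0.01021, so d_i2 = -97.97 cm; m₂ = −d_i2/d_o2 = +3.578.
m = m₁·m₂ = (-0.1431)(+3.578) = -0.512.

m = -0.512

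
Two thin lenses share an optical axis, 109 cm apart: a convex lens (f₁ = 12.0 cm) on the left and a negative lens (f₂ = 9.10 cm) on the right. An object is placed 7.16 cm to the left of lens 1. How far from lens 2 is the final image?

8.49 cm

Lens 1: 1/d_i1 = 1/f₁ − 1/d_o1 = 1/(12.0) − 1/(7.16) = -0.05633, so d_i1 = -17.75 cm.
The intermediate image is 17.75 cm to the left of lens 1 (virtual), which is 109 − (-17.75) = 126.8 cm to the left of lens 2, so d_o2 = +126.8 cm.
Lens 2 is diverging, so f₂ = −9.10 cm.
Lens 2: 1/d_i2 = 1/f₂ − 1/d_o2 = 1/(-9.10) − 1/(126.8) = -0.1178, so d_i2 = -8.49 cm.
The final image is virtual, 8.49 cm to the left of lens 2 (overall magnification ≈ 0.17).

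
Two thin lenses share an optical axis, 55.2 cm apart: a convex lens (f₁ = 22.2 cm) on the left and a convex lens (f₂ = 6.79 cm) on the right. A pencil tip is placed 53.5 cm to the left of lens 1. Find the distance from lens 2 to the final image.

Lens 1: 1/d_i1 = 1/f₁ − 1/d_o1 = 1/(22.2) − 1/(53.5) = 0.02635, so d_i1 = 37.95 cm.
The intermediate image is 37.95 cm to the right of lens 1, which is 55.2 − (37.95) = 17.25 cm to the left of lens 2, so d_o2 = +17.25 cm.
Lens 2: 1/d_i2 = 1/f₂ − 1/d_o2 = 1/(6.79) − 1/(17.25) = 0.08930, so d_i2 = 11.2 cm.
The final image is real, 11.2 cm to the right of lens 2 (overall magnification ≈ 0.46).

11.2 cm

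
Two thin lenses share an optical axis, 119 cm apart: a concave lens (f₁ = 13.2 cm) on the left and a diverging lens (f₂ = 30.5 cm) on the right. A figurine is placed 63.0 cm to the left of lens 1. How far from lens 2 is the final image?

24.7 cm

Lens 1 is diverging, so f₁ = −13.2 cm.
Lens 1: 1/d_i1 = 1/f₁ − 1/d_o1 = 1/(-13.2) − 1/(63.0) = -0.09163, so d_i1 = -10.91 cm.
The intermediate image is 10.91 cm to the left of lens 1 (virtual), which is 119 − (-10.91) = 129.9 cm to the left of lens 2, so d_o2 = +129.9 cm.
Lens 2 is diverging, so f₂ = −30.5 cm.
Lens 2: 1/d_i2 = 1/f₂ − 1/d_o2 = 1/(-30.5) − 1/(129.9) = -0.04049, so d_i2 = -24.7 cm.
The final image is virtual, 24.7 cm to the left of lens 2 (overall magnification ≈ 0.033).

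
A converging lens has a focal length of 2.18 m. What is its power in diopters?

P = 1/f = 1/(2.18 m) = +0.459 D.

P = +0.459 D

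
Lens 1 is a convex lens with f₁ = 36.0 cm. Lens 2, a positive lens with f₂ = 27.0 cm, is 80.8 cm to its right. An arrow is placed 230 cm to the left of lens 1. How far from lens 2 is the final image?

Lens 1: 1/d_i1 = 1/f₁ − 1/d_o1 = 1/(36.0) − 1/(230) = 0.02343, so d_i1 = 42.68 cm.
The intermediate image is 42.68 cm to the right of lens 1, which is 80.8 − (42.68) = 38.12 cm to the left of lens 2, so d_o2 = +38.12 cm.
Lens 2: 1/d_i2 = 1/f₂ − 1/d_o2 = 1/(27.0) − 1/(38.12) = 0.01080, so d_i2 = 92.6 cm.
The final image is real, 92.6 cm to the right of lens 2 (overall magnification ≈ 0.45).

92.6 cm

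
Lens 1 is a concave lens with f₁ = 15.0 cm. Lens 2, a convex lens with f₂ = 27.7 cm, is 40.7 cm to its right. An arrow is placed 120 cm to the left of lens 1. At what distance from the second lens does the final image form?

56.8 cm

Lens 1 is diverging, so f₁ = −15.0 cm.
Lens 1: 1/d_i1 = 1/f₁ − 1/d_o1 = 1/(-15.0) − 1/(120) = -0.07500, so d_i1 = -13.33 cm.
The intermediate image is 13.33 cm to the left of lens 1 (virtual), which is 40.7 − (-13.33) = 54.03 cm to the left of lens 2, so d_o2 = +54.03 cm.
Lens 2: 1/d_i2 = 1/f₂ − 1/d_o2 = 1/(27.7) − 1/(54.03) = 0.01759, so d_i2 = 56.8 cm.
The final image is real, 56.8 cm to the right of lens 2 (overall magnification ≈ -0.12).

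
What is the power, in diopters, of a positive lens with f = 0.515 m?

P = 1/f = 1/(0.515 m) = +1.94 D.

P = +1.94 D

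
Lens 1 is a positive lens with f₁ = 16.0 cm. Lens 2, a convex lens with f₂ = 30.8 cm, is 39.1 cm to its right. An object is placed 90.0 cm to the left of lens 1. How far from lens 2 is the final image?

Lens 1: 1/d_i1 = 1/f₁ − 1/d_o1 = 1/(16.0) − 1/(90.0) = 0.05139, so d_i1 = 19.46 cm.
The intermediate image is 19.46 cm to the right of lens 1, which is 39.1 − (19.46) = 19.64 cm to the left of lens 2, so d_o2 = +19.64 cm.
Lens 2: 1/d_i2 = 1/f₂ − 1/d_o2 = 1/(30.8) − 1/(19.64) = -0.01845, so d_i2 = -54.2 cm.
The final image is virtual, 54.2 cm to the left of lens 2 (overall magnification ≈ -0.60).

54.2 cm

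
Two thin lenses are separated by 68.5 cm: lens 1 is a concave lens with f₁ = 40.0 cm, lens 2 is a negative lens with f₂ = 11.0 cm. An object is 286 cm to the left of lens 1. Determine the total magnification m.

f₁ = −40.0 cm (diverging).
Lens 1: 1/d_i1 = 1/(-40.0) − 1/(286) = -0.02850, so d_i1 = -35.09 cm; m₁ = −d_i1/d_o1 = +0.1227.
d_o2 = 68.5 − (-35.09) = 103.6 cm.
f₂ = −11.0 cm (diverging).
Lens 2: 1/d_i2 = 1/(-11.0) − 1/(103.6) = -0.1006, so d_i2 = -9.944 cm; m₂ = −d_i2/d_o2 = +0.09599.
m = m₁·m₂ = (+0.1227)(+0.09599) = +0.0118.

m = +0.0118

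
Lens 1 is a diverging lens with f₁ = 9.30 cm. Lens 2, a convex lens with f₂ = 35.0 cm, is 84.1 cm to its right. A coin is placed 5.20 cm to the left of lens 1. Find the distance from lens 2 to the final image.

Lens 1 is diverging, so f₁ = −9.30 cm.
Lens 1: 1/d_i1 = 1/f₁ − 1/d_o1 = 1/(-9.30) − 1/(5.20) = -0.2998, so d_i1 = -3.335 cm.
The intermediate image is 3.335 cm to the left of lens 1 (virtual), which is 84.1 − (-3.335) = 87.43 cm to the left of lens 2, so d_o2 = +87.43 cm.
Lens 2: 1/d_i2 = 1/f₂ − 1/d_o2 = 1/(35.0) − 1/(87.43) = 0.01713, so d_i2 = 58.4 cm.
The final image is real, 58.4 cm to the right of lens 2 (overall magnification ≈ -0.43).

58.4 cm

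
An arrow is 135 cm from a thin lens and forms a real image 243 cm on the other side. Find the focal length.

f = 86.8 cm (converging)

Real image ⇒ d_i = +243 cm.
1/f = 1/d_o + 1/d_i = 1/(135) + 1/(243) = 0.01152, so f = 86.8 cm.
Since f is positive, the thin lens is converging.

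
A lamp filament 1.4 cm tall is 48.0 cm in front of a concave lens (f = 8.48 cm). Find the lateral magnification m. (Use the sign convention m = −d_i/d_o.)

m = +0.150

For a concave lens, f = -8.48 cm.
1/d_i = 1/f − 1/d_o = 1/(-8.480) − 1/(48.0) = -0.1388, so d_i = -7.207 cm.
m = −d_i/d_o = −(-7.207)/(48.0) = +0.150.
The image is virtual, upright and reduced, on the same side as the object.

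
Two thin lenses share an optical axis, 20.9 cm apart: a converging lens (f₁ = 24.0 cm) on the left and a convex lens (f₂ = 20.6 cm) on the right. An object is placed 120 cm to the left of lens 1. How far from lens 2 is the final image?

Lens 1: 1/d_i1 = 1/f₁ − 1/d_o1 = 1/(24.0) − 1/(120) = 0.03333, so d_i1 = 30.00 cm.
The intermediate image is 30.00 cm to the right of lens 1, which lies 9.100 cm to the right of lens 2 — a virtual object — so d_o2 = −9.100 cm.
Lens 2: 1/d_i2 = 1/f₂ − 1/d_o2 = 1/(20.6) − 1/(-9.100) = 0.1584, so d_i2 = 6.31 cm.
The final image is real, 6.31 cm to the right of lens 2 (overall magnification ≈ -0.17).

6.31 cm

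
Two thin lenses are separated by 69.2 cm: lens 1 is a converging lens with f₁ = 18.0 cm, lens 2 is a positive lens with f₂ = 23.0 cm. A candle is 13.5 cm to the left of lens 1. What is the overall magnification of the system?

Lens 1: 1/d_i1 = 1/(18.0) − 1/(13.5) = -0.01852, so d_i1 = -54.00 cm; m₁ = −d_i1/d_o1 = +4.000.
d_o2 = 69.2 − (-54.00) = 123.2 cm.
Lens 2: 1/d_i2 = 1/(23.0) − 1/(123.2) = 0.03536, so d_i2 = 28.28 cm; m₂ = −d_i2/d_o2 = -0.2295.
m = m₁·m₂ = (+4.000)(-0.2295) = -0.918.

m = -0.918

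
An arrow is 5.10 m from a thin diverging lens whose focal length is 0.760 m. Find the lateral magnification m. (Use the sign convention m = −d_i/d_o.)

m = +0.130

For a diverging lens, f = -0.760 m.
1/d_i = 1/f − 1/d_o = 1/(-0.7600) − 1/(5.10) = -1.512, so d_i = -0.6614 m.
m = −d_i/d_o = −(-0.6614)/(5.10) = +0.130.
The image is virtual, upright and reduced, on the same side as the object.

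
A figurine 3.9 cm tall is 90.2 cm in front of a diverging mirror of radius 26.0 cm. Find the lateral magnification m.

m = +0.126

f = R/2 = 26.0/2 = 13.00 cm; for a diverging mirror, f = -13.00 cm.
1/d_i = 1/f − 1/d_o = 1/(-13.00) − 1/(90.2) = -0.08801, so d_i = -11.36 cm.
m = −d_i/d_o = −(-11.36)/(90.2) = +0.126.
The image is virtual, upright and reduced, behind the mirror.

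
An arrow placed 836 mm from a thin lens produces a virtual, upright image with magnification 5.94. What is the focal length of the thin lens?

m = −d_i/d_o ⇒ d_i = −m·d_o = −(+5.94)·(836) = -4966 mm.
1/f = 1/d_o + 1/d_i = 1/(836) + 1/(-4966) = 0.0009948, so f = 1010 mm.
Since f is positive, the thin lens is converging.

f = 1010 mm (converging)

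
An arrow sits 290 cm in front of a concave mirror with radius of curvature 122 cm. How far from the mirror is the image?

77.2 cm

f = R/2 = 122/2 = 61.00 cm.
Mirror equation: 1/d_i = 1/f − 1/d_o = 1/(61.00) − 1/(290) = 0.01639 − 0.003448 = 0.01295, so d_i = 77.2 cm.
The image is real, inverted and reduced, in front of the mirror.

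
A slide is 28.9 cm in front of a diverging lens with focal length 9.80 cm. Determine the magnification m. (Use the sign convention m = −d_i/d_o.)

m = +0.253

For a diverging lens, f = -9.80 cm.
1/d_i = 1/f − 1/d_o = 1/(-9.800) − 1/(28.9) = -0.1366, so d_i = -7.318 cm.
m = −d_i/d_o = −(-7.318)/(28.9) = +0.253.
The image is virtual, upright and reduced, on the same side as the object.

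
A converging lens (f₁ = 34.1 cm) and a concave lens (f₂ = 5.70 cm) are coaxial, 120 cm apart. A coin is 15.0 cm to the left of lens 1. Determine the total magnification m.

Lens 1: 1/d_i1 = 1/(34.1) − 1/(15.0) = -0.03734, so d_i1 = -26.78 cm; m₁ = −d_i1/d_o1 = +1.785.
d_o2 = 120 − (-26.78) = 146.8 cm.
f₂ = −5.70 cm (diverging).
Lens 2: 1/d_i2 = 1/(-5.70) − 1/(146.8) = -0.1823, so d_i2 = -5.487 cm; m₂ = −d_i2/d_o2 = +0.03738.
m = m₁·m₂ = (+1.785)(+0.03738) = +0.0667.

m = +0.0667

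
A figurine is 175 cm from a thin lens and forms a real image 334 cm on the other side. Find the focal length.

Real image ⇒ d_i = +334 cm.
1/f = 1/d_o + 1/d_i = 1/(175) + 1/(334) = 0.008708, so f = 115 cm.
Since f is positive, the thin lens is converging.

f = 115 cm (converging)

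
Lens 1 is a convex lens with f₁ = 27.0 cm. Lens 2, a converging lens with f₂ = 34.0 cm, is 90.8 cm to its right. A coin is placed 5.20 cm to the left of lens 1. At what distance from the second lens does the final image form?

52.3 cm

Lens 1: 1/d_i1 = 1/f₁ − 1/d_o1 = 1/(27.0) − 1/(5.20) = -0.1553, so d_i1 = -6.440 cm.
The intermediate image is 6.440 cm to the left of lens 1 (virtual), which is 90.8 − (-6.440) = 97.24 cm to the left of lens 2, so d_o2 = +97.24 cm.
Lens 2: 1/d_i2 = 1/f₂ − 1/d_o2 = 1/(34.0) − 1/(97.24) = 0.01913, so d_i2 = 52.3 cm.
The final image is real, 52.3 cm to the right of lens 2 (overall magnification ≈ -0.67).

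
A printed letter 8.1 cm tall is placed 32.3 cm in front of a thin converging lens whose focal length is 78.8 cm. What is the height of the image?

1/d_i = 1/f − 1/d_o = 1/(78.80) − 1/(32.3) = -0.01827, so d_i = -54.74 cm.
m = −d_i/d_o = +1.695.
|h_i| = |m|·h_o = 1.695 × 8.1 = 13.7 cm. The image is virtual, upright and enlarged, on the same side as the object.

13.7 cm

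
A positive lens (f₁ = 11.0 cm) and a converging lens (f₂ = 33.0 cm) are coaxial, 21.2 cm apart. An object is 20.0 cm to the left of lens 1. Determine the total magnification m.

Lens 1: 1/d_i1 = 1/(11.0) − 1/(20.0) = 0.04091, so d_i1 = 24.44 cm; m₁ = −d_i1/d_o1 = -1.222.
d_o2 = 21.2 − (24.44) = -3.240 cm (virtual object).
Lens 2: 1/d_i2 = 1/(33.0) − 1/(-3.240) = 0.3389, so d_i2 = 2.950 cm; m₂ = −d_i2/d_o2 = +0.9106.
m = m₁·m₂ = (-1.222)(+0.9106) = -1.11.

m = -1.11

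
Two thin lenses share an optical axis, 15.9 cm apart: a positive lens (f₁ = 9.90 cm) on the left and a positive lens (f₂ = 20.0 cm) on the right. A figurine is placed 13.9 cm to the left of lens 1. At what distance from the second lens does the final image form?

9.61 cm

Lens 1: 1/d_i1 = 1/f₁ − 1/d_o1 = 1/(9.90) − 1/(13.9) = 0.02907, so d_i1 = 34.40 cm.
The intermediate image is 34.40 cm to the right of lens 1, which lies 18.50 cm to the right of lens 2 — a virtual object — so d_o2 = −18.50 cm.
Lens 2: 1/d_i2 = 1/f₂ − 1/d_o2 = 1/(20.0) − 1/(-18.50) = 0.1041, so d_i2 = 9.61 cm.
The final image is real, 9.61 cm to the right of lens 2 (overall magnification ≈ -1.3).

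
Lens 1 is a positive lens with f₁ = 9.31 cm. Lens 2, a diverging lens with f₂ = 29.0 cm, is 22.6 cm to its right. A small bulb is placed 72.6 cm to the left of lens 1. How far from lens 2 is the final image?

8.45 cm

Lens 1: 1/d_i1 = 1/f₁ − 1/d_o1 = 1/(9.31) − 1/(72.6) = 0.09364, so d_i1 = 10.68 cm.
The intermediate image is 10.68 cm to the right of lens 1, which is 22.6 − (10.68) = 11.92 cm to the left of lens 2, so d_o2 = +11.92 cm.
Lens 2 is diverging, so f₂ = −29.0 cm.
Lens 2: 1/d_i2 = 1/f₂ − 1/d_o2 = 1/(-29.0) − 1/(11.92) = -0.1184, so d_i2 = -8.45 cm.
The final image is virtual, 8.45 cm to the left of lens 2 (overall magnification ≈ -0.10).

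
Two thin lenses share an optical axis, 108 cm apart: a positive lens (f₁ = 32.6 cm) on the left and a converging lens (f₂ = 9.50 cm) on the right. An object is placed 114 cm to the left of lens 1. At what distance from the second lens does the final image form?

11.2 cm

Lens 1: 1/d_i1 = 1/f₁ − 1/d_o1 = 1/(32.6) − 1/(114) = 0.02190, so d_i1 = 45.66 cm.
The intermediate image is 45.66 cm to the right of lens 1, which is 108 − (45.66) = 62.34 cm to the left of lens 2, so d_o2 = +62.34 cm.
Lens 2: 1/d_i2 = 1/f₂ − 1/d_o2 = 1/(9.50) − 1/(62.34) = 0.08922, so d_i2 = 11.2 cm.
The final image is real, 11.2 cm to the right of lens 2 (overall magnification ≈ 0.072).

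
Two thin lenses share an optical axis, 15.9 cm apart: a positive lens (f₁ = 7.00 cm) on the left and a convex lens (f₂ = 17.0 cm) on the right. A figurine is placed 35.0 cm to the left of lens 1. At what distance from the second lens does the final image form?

Lens 1: 1/d_i1 = 1/f₁ − 1/d_o1 = 1/(7.00) − 1/(35.0) = 0.1143, so d_i1 = 8.750 cm.
The intermediate image is 8.750 cm to the right of lens 1, which is 15.9 − (8.750) = 7.150 cm to the left of lens 2, so d_o2 = +7.150 cm.
Lens 2: 1/d_i2 = 1/f₂ − 1/d_o2 = 1/(17.0) − 1/(7.150) = -0.08104, so d_i2 = -12.3 cm.
The final image is virtual, 12.3 cm to the left of lens 2 (overall magnification ≈ -0.43).

12.3 cm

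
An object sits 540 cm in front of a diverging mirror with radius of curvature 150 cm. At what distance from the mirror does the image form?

f = R/2 = 150/2 = 75.00 cm; for a diverging mirror, f = -75.00 cm.
Mirror equation: 1/s_i = 1/f − 1/s_o = 1/(-75.00) − 1/(540) = -0.01333 − 0.001852 = -0.01519, so s_i = -65.9 cm.
The image is virtual, upright and reduced, behind the mirror.

65.9 cm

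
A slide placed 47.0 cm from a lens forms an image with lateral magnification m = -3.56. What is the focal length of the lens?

f = 36.7 cm (converging)

m = −d_i/d_o ⇒ d_i = −m·d_o = −(-3.56)·(47.0) = 167.3 cm.
1/f = 1/d_o + 1/d_i = 1/(47.0) + 1/(167.3) = 0.02725, so f = 36.7 cm.
Since f is positive, the lens is converging.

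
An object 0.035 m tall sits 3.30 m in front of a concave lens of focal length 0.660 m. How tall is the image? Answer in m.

0.00583 m

For a concave lens, f = -0.660 m.
1/d_i = 1/f − 1/d_o = 1/(-0.6600) − 1/(3.30) = -1.818, so d_i = -0.5500 m.
m = −d_i/d_o = +0.1667.
|h_i| = |m|·h_o = 0.1667 × 0.035 = 0.00583 m. The image is virtual, upright and reduced, on the same side as the object.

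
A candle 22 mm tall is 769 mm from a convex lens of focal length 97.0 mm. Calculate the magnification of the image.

1/d_i = 1/f − 1/d_o = 1/(97.00) − 1/(769) = 0.009009, so d_i = 111.0 mm.
m = −d_i/d_o = −(111.0)/(769) = -0.144.
The image is real, inverted and reduced, on the far side of the lens.

m = -0.144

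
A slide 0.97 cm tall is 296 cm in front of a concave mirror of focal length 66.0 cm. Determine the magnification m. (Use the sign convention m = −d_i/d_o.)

m = -0.287

1/d_i = 1/f − 1/d_o = 1/(66.00) − 1/(296) = 0.01177, so d_i = 84.94 cm.
m = −d_i/d_o = −(84.94)/(296) = -0.287.
The image is real, inverted and reduced, in front of the mirror.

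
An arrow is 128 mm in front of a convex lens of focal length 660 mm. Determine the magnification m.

1/d_i = 1/f − 1/d_o = 1/(660.0) − 1/(128) = -0.006297, so d_i = -158.8 mm.
m = −d_i/d_o = −(-158.8)/(128) = +1.24.
The image is virtual, upright and enlarged, on the same side as the object.

m = +1.24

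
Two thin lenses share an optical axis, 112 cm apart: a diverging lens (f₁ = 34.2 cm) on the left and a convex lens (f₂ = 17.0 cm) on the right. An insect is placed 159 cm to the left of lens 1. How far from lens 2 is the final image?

Lens 1 is diverging, so f₁ = −34.2 cm.
Lens 1: 1/d_i1 = 1/f₁ − 1/d_o1 = 1/(-34.2) − 1/(159) = -0.03553, so d_i1 = -28.15 cm.
The intermediate image is 28.15 cm to the left of lens 1 (virtual), which is 112 − (-28.15) = 140.2 cm to the left of lens 2, so d_o2 = +140.2 cm.
Lens 2: 1/d_i2 = 1/f₂ − 1/d_o2 = 1/(17.0) − 1/(140.2) = 0.05169, so d_i2 = 19.3 cm.
The final image is real, 19.3 cm to the right of lens 2 (overall magnification ≈ -0.024).

19.3 cm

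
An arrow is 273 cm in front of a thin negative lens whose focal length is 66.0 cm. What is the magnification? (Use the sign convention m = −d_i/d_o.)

For a negative lens, f = -66.0 cm.
1/d_i = 1/f − 1/d_o = 1/(-66.00) − 1/(273) = -0.01881, so d_i = -53.15 cm.
m = −d_i/d_o = −(-53.15)/(273) = +0.195.
The image is virtual, upright and reduced, on the same side as the object.

m = +0.195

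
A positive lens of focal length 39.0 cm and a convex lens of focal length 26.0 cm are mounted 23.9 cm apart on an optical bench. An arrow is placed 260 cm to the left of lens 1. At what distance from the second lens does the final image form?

11.9 cm

Lens 1: 1/d_i1 = 1/f₁ − 1/d_o1 = 1/(39.0) − 1/(260) = 0.02179, so d_i1 = 45.88 cm.
The intermediate image is 45.88 cm to the right of lens 1, which lies 21.98 cm to the right of lens 2 — a virtual object — so d_o2 = −21.98 cm.
Lens 2: 1/d_i2 = 1/f₂ − 1/d_o2 = 1/(26.0) − 1/(-21.98) = 0.08396, so d_i2 = 11.9 cm.
The final image is real, 11.9 cm to the right of lens 2 (overall magnification ≈ -0.096).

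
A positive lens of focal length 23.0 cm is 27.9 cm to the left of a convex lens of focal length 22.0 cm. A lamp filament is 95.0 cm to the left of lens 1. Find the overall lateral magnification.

m = -0.287

Lens 1: 1/d_i1 = 1/(23.0) − 1/(95.0) = 0.03295, so d_i1 = 30.35 cm; m₁ = −d_i1/d_o1 = -0.3195.
d_o2 = 27.9 − (30.35) = -2.450 cm (virtual object).
Lens 2: 1/d_i2 = 1/(22.0) − 1/(-2.450) = 0.4536, so d_i2 = 2.204 cm; m₂ = −d_i2/d_o2 = +0.8998.
m = m₁·m₂ = (-0.3195)(+0.8998) = -0.287.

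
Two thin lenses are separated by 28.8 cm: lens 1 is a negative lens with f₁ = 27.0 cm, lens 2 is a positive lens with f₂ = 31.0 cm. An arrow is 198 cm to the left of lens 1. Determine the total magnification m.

f₁ = −27.0 cm (diverging).
Lens 1: 1/d_i1 = 1/(-27.0) − 1/(198) = -0.04209, so d_i1 = -23.76 cm; m₁ = −d_i1/d_o1 = +0.1200.
d_o2 = 28.8 − (-23.76) = 52.56 cm.
Lens 2: 1/d_i2 = 1/(31.0) − 1/(52.56) = 0.01323, so d_i2 = 75.57 cm; m₂ = −d_i2/d_o2 = -1.438.
m = m₁·m₂ = (+0.1200)(-1.438) = -0.173.

m = -0.173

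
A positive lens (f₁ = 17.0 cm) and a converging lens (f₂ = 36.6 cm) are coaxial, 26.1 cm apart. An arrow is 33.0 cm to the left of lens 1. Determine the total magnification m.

Lens 1: 1/d_i1 = 1/(17.0) − 1/(33.0) = 0.02852, so d_i1 = 35.06 cm; m₁ = −d_i1/d_o1 = -1.062.
d_o2 = 26.1 − (35.06) = -8.960 cm (virtual object).
Lens 2: 1/d_i2 = 1/(36.6) − 1/(-8.960) = 0.1389, so d_i2 = 7.198 cm; m₂ = −d_i2/d_o2 = +0.8033.
m = m₁·m₂ = (-1.062)(+0.8033) = -0.853.

m = -0.853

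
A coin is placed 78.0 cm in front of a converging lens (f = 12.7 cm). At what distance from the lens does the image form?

15.2 cm

Lens equation: 1/d_i = 1/f − 1/d_o = 1/(12.70) − 1/(78.0) = 0.07874 − 0.01282 = 0.06592, so d_i = 15.2 cm.
The image is real, inverted and reduced, on the far side of the lens.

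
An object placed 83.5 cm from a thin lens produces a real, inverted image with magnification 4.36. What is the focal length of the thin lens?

m = −d_i/d_o ⇒ d_i = −m·d_o = −(-4.36)·(83.5) = 364.1 cm.
1/f = 1/d_o + 1/d_i = 1/(83.5) + 1/(364.1) = 0.01472, so f = 67.9 cm.
Since f is positive, the thin lens is converging.

f = 67.9 cm (converging)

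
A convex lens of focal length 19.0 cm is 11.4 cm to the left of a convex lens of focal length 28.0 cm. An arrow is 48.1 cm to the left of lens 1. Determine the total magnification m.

Lens 1: 1/d_i1 = 1/(19.0) − 1/(48.1) = 0.03184, so d_i1 = 31.41 cm; m₁ = −d_i1/d_o1 = -0.6530.
d_o2 = 11.4 − (31.41) = -20.01 cm (virtual object).
Lens 2: 1/d_i2 = 1/(28.0) − 1/(-20.01) = 0.08569, so d_i2 = 11.67 cm; m₂ = −d_i2/d_o2 = +0.5832.
m = m₁·m₂ = (-0.6530)(+0.5832) = -0.381.

m = -0.381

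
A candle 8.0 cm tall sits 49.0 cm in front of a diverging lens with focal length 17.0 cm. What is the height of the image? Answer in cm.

2.06 cm

For a diverging lens, f = -17.0 cm.
1/d_i = 1/f − 1/d_o = 1/(-17.00) − 1/(49.0) = -0.07923, so d_i = -12.62 cm.
m = −d_i/d_o = +0.2576.
|h_i| = |m|·h_o = 0.2576 × 8.0 = 2.06 cm. The image is virtual, upright and reduced, on the same side as the object.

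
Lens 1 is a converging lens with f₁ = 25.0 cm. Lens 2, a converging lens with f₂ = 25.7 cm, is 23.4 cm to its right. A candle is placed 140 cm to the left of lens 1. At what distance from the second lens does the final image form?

Lens 1: 1/d_i1 = 1/f₁ − 1/d_o1 = 1/(25.0) − 1/(140) = 0.03286, so d_i1 = 30.43 cm.
The intermediate image is 30.43 cm to the right of lens 1, which lies 7.030 cm to the right of lens 2 — a virtual object — so d_o2 = −7.030 cm.
Lens 2: 1/d_i2 = 1/f₂ − 1/d_o2 = 1/(25.7) − 1/(-7.030) = 0.1812, so d_i2 = 5.52 cm.
The final image is real, 5.52 cm to the right of lens 2 (overall magnification ≈ -0.17).

5.52 cm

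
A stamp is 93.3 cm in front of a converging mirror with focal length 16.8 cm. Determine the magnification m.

m = -0.220

1/d_i = 1/f − 1/d_o = 1/(16.80) − 1/(93.3) = 0.04881, so d_i = 20.49 cm.
m = −d_i/d_o = −(20.49)/(93.3) = -0.220.
The image is real, inverted and reduced, in front of the mirror.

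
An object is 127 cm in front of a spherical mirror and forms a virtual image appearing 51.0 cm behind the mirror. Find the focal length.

Virtual image ⇒ d_i = −51.0 cm.
1/f = 1/d_o + 1/d_i = 1/(127) + 1/(-51.0) = -0.01173, so f = -85.2 cm.
Since f is negative, the spherical mirror is convex.

f = -85.2 cm (convex)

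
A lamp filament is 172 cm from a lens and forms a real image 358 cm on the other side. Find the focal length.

Real image ⇒ d_i = +358 cm.
1/f = 1/d_o + 1/d_i = 1/(172) + 1/(358) = 0.008607, so f = 116 cm.
Since f is positive, the lens is converging.

f = 116 cm (converging)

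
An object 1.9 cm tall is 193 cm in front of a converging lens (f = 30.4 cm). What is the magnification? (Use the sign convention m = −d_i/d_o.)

1/d_i = 1/f − 1/d_o = 1/(30.40) − 1/(193) = 0.02771, so d_i = 36.08 cm.
m = −d_i/d_o = −(36.08)/(193) = -0.187.
The image is real, inverted and reduced, on the far side of the lens.

m = -0.187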